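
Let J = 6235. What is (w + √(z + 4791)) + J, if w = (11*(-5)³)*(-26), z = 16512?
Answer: 41985 + 9*√263 ≈ 42131.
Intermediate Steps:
w = 35750 (w = (11*(-125))*(-26) = -1375*(-26) = 35750)
(w + √(z + 4791)) + J = (35750 + √(16512 + 4791)) + 6235 = (35750 + √21303) + 6235 = (35750 + 9*√263) + 6235 = 41985 + 9*√263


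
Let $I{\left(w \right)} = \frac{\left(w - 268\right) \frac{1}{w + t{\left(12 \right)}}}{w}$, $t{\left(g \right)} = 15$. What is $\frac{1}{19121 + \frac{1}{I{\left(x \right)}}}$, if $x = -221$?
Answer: $\frac{489}{9304643} \approx 5.2554 \cdot 10^{-5}$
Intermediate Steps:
$I{\left(w \right)} = \frac{-268 + w}{w \left(15 + w\right)}$ ($I{\left(w \right)} = \frac{\left(w - 268\right) \frac{1}{w + 15}}{w} = \frac{\left(-268 + w\right) \frac{1}{15 + w}}{w} = \frac{\frac{1}{15 + w} \left(-268 + w\right)}{w} = \frac{-268 + w}{w \left(15 + w\right)}$)
$\frac{1}{19121 + \frac{1}{I{\left(x \right)}}} = \frac{1}{19121 + \frac{1}{\frac{1}{-221} \frac{1}{15 - 221} \left(-268 - 221\right)}} = \frac{1}{19121 + \frac{1}{\left(- \frac{1}{221}\right) \frac{1}{-206} \left(-489\right)}} = \frac{1}{19121 + \frac{1}{\left(- \frac{1}{221}\right) \left(- \frac{1}{206}\right) \left(-489\right)}} = \frac{1}{19121 + \frac{1}{- \frac{489}{45526}}} = \frac{1}{19121 - \frac{45526}{489}} = \frac{1}{\frac{9304643}{489}} = \frac{489}{9304643}$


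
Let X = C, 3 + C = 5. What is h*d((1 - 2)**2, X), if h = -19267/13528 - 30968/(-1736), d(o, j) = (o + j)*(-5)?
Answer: -103255605/419368 ≈ -246.22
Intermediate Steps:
C = 2 (C = -3 + 5 = 2)
X = 2
d(o, j) = -5*j - 5*o (d(o, j) = (j + o)*(-5) = -5*j - 5*o)
h = 6883707/419368 (h = -19267*1/13528 - 30968*(-1/1736) = -19267/13528 + 553/31 = 6883707/419368 ≈ 16.414)
h*d((1 - 2)**2, X) = 6883707*(-5*2 - 5*(1 - 2)**2)/419368 = 6883707*(-10 - 5*(-1)**2)/419368 = 6883707*(-10 - 5*1)/419368 = 6883707*(-10 - 5)/419368 = (6883707/419368)*(-15) = -103255605/419368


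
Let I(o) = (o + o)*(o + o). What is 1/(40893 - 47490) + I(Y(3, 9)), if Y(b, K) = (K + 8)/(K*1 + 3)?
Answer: 23537/2932 ≈ 8.0276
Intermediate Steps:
Y(b, K) = (8 + K)/(3 + K) (Y(b, K) = (8 + K)/(K + 3) = (8 + K)/(3 + K))
I(o) = 4*o² (I(o) = (2*o)*(2*o) = 4*o²)
1/(40893 - 47490) + I(Y(3, 9)) = 1/(40893 - 47490) + 4*((8 + 9)/(3 + 9))² = 1/(-6597) + 4*(17/12)² = -1/6597 + 4*((1/12)*17)² = -1/6597 + 4*(17/12)² = -1/6597 + 4*(289/144) = -1/6597 + 289/36 = 23537/2932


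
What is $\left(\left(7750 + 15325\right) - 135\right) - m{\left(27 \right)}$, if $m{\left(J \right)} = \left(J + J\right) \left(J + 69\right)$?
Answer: $17756$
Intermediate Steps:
$m{\left(J \right)} = 2 J \left(69 + J\right)$
$\left(\left(7750 + 15325\right) - 135\right) - m{\left(27 \right)} = \left(\left(7750 + 15325\right) - 135\right) - 2 \cdot 27 \left(69 + 27\right) = \left(23075 - 135\right) - 2 \cdot 27 \cdot 96 = 22940 - 5184 = 17756$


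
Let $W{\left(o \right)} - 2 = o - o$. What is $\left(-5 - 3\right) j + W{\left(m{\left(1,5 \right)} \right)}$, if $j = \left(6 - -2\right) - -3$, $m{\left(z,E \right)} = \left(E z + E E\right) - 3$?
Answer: $-86$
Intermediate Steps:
$m{\left(z,E \right)} = -3 + E^{2} + E z$ ($m{\left(z,E \right)} = \left(E z + E^{2}\right) - 3 = \left(E^{2} + E z\right) - 3 = -3 + E^{2} + E z$)
$j = 11$ ($j = \left(6 + 2\right) + 3 = 8 + 3 = 11$)
$W{\left(o \right)} = 2$ ($W{\left(o \right)} = 2 + \left(o - o\right) = 2 + 0 = 2$)
$\left(-5 - 3\right) j + W{\left(m{\left(1,5 \right)} \right)} = \left(-5 - 3\right) 11 + 2 = \left(-8\right) 11 + 2 = -88 + 2 = -86$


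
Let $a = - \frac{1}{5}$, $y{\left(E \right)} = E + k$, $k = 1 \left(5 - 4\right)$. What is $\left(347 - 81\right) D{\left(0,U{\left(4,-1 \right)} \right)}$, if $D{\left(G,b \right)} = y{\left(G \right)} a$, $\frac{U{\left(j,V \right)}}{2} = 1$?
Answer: $- \frac{266}{5} \approx -53.2$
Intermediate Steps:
$k = 1$ ($k = 1 \cdot 1 = 1$)
$y{\left(E \right)} = 1 + E$ ($y{\left(E \right)} = E + 1 = 1 + E$)
$U{\left(j,V \right)} = 2$ ($U{\left(j,V \right)} = 2 \cdot 1 = 2$)
$a = - \frac{1}{5}$ ($a = \left(-1\right) \frac{1}{5} = - \frac{1}{5} \approx -0.2$)
$D{\left(G,b \right)} = - \frac{1}{5} - \frac{G}{5}$ ($D{\left(G,b \right)} = \left(1 + G\right) \left(- \frac{1}{5}\right) = - \frac{1}{5} - \frac{G}{5}$)
$\left(347 - 81\right) D{\left(0,U{\left(4,-1 \right)} \right)} = \left(347 - 81\right) \left(- \frac{1}{5} - 0\right) = 266 \left(- \frac{1}{5} + 0\right) = 266 \left(- \frac{1}{5}\right) = - \frac{266}{5}$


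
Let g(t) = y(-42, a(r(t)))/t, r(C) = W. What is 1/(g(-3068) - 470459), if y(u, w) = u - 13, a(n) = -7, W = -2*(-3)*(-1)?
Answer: -3068/1443368157 ≈ -2.1256e-6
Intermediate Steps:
W = -6 (W = 6*(-1) = -6)
r(C) = -6
y(u, w) = -13 + u
g(t) = -55/t (g(t) = (-13 - 42)/t = -55/t)
1/(g(-3068) - 470459) = 1/(-55/(-3068) - 470459) = 1/(-55*(-1/3068) - 470459) = 1/(55/3068 - 470459) = 1/(-1443368157/3068) = -3068/1443368157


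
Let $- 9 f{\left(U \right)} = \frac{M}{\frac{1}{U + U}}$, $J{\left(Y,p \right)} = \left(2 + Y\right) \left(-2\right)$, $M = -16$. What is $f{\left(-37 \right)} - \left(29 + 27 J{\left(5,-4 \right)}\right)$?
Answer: $\frac{1957}{9} \approx 217.44$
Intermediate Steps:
$J{\left(Y,p \right)} = -4 - 2 Y$
$f{\left(U \right)} = \frac{32 U}{9}$ ($f{\left(U \right)} = - \frac{\left(-16\right) \frac{1}{\frac{1}{U + U}}}{9} = - \frac{\left(-16\right) \frac{1}{\frac{1}{2 U}}}{9} = - \frac{\left(-16\right) \frac{1}{\frac{1}{2} \frac{1}{U}}}{9} = - \frac{\left(-16\right) 2 U}{9} = - \frac{\left(-32\right) U}{9} = \frac{32 U}{9}$)
$f{\left(-37 \right)} - \left(29 + 27 J{\left(5,-4 \right)}\right) = \frac{32}{9} \left(-37\right) - \left(29 + 27 \left(-4 - 10\right)\right) = - \frac{1184}{9} - \left(29 + 27 \left(-4 - 10\right)\right) = - \frac{1184}{9} - \left(29 + 27 \left(-14\right)\right) = - \frac{1184}{9} - \left(29 - 378\right) = - \frac{1184}{9} - -349 = - \frac{1184}{9} + 349 = \frac{1957}{9}$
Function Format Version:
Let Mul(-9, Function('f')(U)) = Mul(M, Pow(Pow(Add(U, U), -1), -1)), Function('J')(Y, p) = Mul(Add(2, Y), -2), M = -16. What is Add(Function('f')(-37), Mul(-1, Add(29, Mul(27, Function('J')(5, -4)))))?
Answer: Rational(1957, 9) ≈ 217.44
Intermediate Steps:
Function('J')(Y, p) = Add(-4, Mul(-2, Y))
Function('f')(U) = Mul(Rational(32, 9), U) (Function('f')(U) = Mul(Rational(-1, 9), Mul(-16, Pow(Pow(Add(U, U), -1), -1))) = Mul(Rational(-1, 9), Mul(-16, Pow(Pow(Mul(2, U), -1), -1))) = Mul(Rational(-1, 9), Mul(-16, Pow(Mul(Rational(1, 2), Pow(U, -1)), -1))) = Mul(Rational(-1, 9), Mul(-16, Mul(2, U))) = Mul(Rational(-1, 9), Mul(-32, U)) = Mul(Rational(32, 9), U))
Add(Function('f')(-37), Mul(-1, Add(29, Mul(27, Function('J')(5, -4))))) = Add(Mul(Rational(32, 9), -37), Mul(-1, Add(29, Mul(27, Add(-4, Mul(-2, 5)))))) = Add(Rational(-1184, 9), Mul(-1, Add(29, Mul(27, Add(-4, -10))))) = Add(Rational(-1184, 9), Mul(-1, Add(29, Mul(27, -14)))) = Add(Rational(-1184, 9), Mul(-1, Add(29, -378))) = Add(Rational(-1184, 9), Mul(-1, -349)) = Add(Rational(-1184, 9), 349) = Rational(1957, 9)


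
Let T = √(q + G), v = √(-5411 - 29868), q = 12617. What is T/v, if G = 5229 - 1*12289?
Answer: -I*√196045403/35279 ≈ -0.39688*I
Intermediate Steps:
G = -7060 (G = 5229 - 12289 = -7060)
v = I*√35279 (v = √(-35279) = I*√35279 ≈ 187.83*I)
T = √5557 (T = √(12617 - 7060) = √5557 ≈ 74.545)
T/v = √5557/((I*√35279)) = √5557*(-I*√35279/35279) = -I*√196045403/35279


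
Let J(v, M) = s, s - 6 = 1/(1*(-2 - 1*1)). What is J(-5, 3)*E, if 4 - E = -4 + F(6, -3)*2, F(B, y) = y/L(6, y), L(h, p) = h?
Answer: 51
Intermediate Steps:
s = 17/3 (s = 6 + 1/(1*(-2 - 1*1)) = 6 + 1/(1*(-2 - 1)) = 6 + 1/(1*(-3)) = 6 + 1/(-3) = 6 - ⅓ = 17/3 ≈ 5.6667)
F(B, y) = y/6
J(v, M) = 17/3
E = 9 (E = 4 - (-4 + ((⅙)*(-3))*2) = 4 - (-4 - ½*2) = 4 - (-4 - 1) = 4 - 1*(-5) = 4 + 5 = 9)
J(-5, 3)*E = (17/3)*9 = 51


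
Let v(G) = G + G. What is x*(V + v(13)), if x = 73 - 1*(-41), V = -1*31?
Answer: -570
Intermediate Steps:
v(G) = 2*G
V = -31
x = 114 (x = 73 + 41 = 114)
x*(V + v(13)) = 114*(-31 + 2*13) = 114*(-31 + 26) = 114*(-5) = -570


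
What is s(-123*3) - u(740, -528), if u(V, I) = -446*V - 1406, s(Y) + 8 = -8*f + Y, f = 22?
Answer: 330893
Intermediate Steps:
s(Y) = -184 + Y (s(Y) = -8 + (-8*22 + Y) = -8 + (-176 + Y) = -184 + Y)
u(V, I) = -1406 - 446*V
s(-123*3) - u(740, -528) = (-184 - 123*3) - (-1406 - 446*740) = (-184 - 369) - (-1406 - 330040) = -553 - 1*(-331446) = -553 + 331446 = 330893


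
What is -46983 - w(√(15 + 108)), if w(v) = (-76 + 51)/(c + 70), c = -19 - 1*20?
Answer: -1456448/31 ≈ -46982.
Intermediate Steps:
c = -39 (c = -19 - 20 = -39)
w(v) = -25/31 (w(v) = (-76 + 51)/(-39 + 70) = -25/31)
-46983 - w(√(15 + 108)) = -46983 - 1*(-25/31) = -46983 + 25/31 = -1456448/31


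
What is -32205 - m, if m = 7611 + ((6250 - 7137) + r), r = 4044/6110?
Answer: -118930117/3055 ≈ -38930.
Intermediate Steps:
r = 2022/3055 (r = 4044*(1/6110) = 2022/3055 ≈ 0.66187)
m = 20543842/3055 (m = 7611 + ((6250 - 7137) + 2022/3055) = 7611 + (-887 + 2022/3055) = 7611 - 2707763/3055 = 20543842/3055 ≈ 6724.7)
-32205 - m = -32205 - 1*20543842/3055 = -32205 - 20543842/3055 = -118930117/3055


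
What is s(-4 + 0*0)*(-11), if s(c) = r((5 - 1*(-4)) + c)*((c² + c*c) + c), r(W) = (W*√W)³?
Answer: -192500*√5 ≈ -4.3044e+5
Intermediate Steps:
r(W) = W^(9/2) (r(W) = (W^(3/2))³ = W^(9/2))
s(c) = (9 + c)^(9/2)*(c + 2*c²) (s(c) = ((5 - 1*(-4)) + c)^(9/2)*((c² + c*c) + c) = ((5 + 4) + c)^(9/2)*((c² + c²) + c) = (9 + c)^(9/2)*(2*c² + c) = (9 + c)^(9/2)*(c + 2*c²))
s(-4 + 0*0)*(-11) = ((-4 + 0*0)*(9 + (-4 + 0*0))^(9/2)*(1 + 2*(-4 + 0*0)))*(-11) = ((-4 + 0)*(9 + (-4 + 0))^(9/2)*(1 + 2*(-4 + 0)))*(-11) = -4*(9 - 4)^(9/2)*(1 + 2*(-4))*(-11) = -4*5^(9/2)*(1 - 8)*(-11) = -4*625*√5*(-7)*(-11) = (17500*√5)*(-11) = -192500*√5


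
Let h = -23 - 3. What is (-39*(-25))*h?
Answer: -25350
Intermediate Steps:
h = -26
(-39*(-25))*h = -39*(-25)*(-26) = 975*(-26) = -25350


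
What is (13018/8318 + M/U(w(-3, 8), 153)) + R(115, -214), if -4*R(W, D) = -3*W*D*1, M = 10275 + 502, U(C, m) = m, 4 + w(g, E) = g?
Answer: -23398376365/1272654 ≈ -18386.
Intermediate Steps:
w(g, E) = -4 + g
M = 10777
R(W, D) = 3*D*W/4 (R(W, D) = -(-3*W*D)/4 = -(-3*D*W)/4 = -(-3)*D*W/4 = 3*D*W/4)
(13018/8318 + M/U(w(-3, 8), 153)) + R(115, -214) = (13018/8318 + 10777/153) + (¾)*(-214)*115 = (13018*(1/8318) + 10777*(1/153)) - 36915/2 = (6509/4159 + 10777/153) - 36915/2 = 45817420/636327 - 36915/2 = -23398376365/1272654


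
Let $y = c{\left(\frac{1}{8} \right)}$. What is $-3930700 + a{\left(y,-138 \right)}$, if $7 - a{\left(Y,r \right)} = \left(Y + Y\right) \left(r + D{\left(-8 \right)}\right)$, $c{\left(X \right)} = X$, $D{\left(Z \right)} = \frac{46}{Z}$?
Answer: $- \frac{62890513}{16} \approx -3.9307 \cdot 10^{6}$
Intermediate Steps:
$y = \frac{1}{8} \approx 0.125$
$a{\left(Y,r \right)} = 7 - 2 Y \left(- \frac{23}{4} + r\right)$ ($a{\left(Y,r \right)} = 7 - \left(Y + Y\right) \left(r + \frac{46}{-8}\right) = 7 - 2 Y \left(r + 46 \left(- \frac{1}{8}\right)\right) = 7 - 2 Y \left(r - \frac{23}{4}\right) = 7 - 2 Y \left(- \frac{23}{4} + r\right)$)
$-3930700 + a{\left(y,-138 \right)} = -3930700 + \left(7 + \frac{23}{2} \cdot \frac{1}{8} - \frac{1}{4} \left(-138\right)\right) = -3930700 + \left(7 + \frac{23}{16} + \frac{69}{2}\right) = -3930700 + \frac{687}{16} = - \frac{62890513}{16}$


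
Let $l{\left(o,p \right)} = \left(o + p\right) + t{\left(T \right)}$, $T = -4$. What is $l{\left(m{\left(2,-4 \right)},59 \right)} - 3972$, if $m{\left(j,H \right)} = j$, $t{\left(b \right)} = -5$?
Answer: $-3916$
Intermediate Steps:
$l{\left(o,p \right)} = -5 + o + p$ ($l{\left(o,p \right)} = \left(o + p\right) - 5 = -5 + o + p$)
$l{\left(m{\left(2,-4 \right)},59 \right)} - 3972 = \left(-5 + 2 + 59\right) - 3972 = 56 - 3972 = -3916$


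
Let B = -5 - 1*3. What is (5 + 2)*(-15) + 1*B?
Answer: -113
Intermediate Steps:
B = -8 (B = -5 - 3 = -8)
(5 + 2)*(-15) + 1*B = (5 + 2)*(-15) + 1*(-8) = 7*(-15) - 8 = -105 - 8 = -113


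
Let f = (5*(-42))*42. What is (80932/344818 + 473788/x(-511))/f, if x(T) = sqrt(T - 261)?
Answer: -20233/760323690 + 16921*I*sqrt(193)/121590 ≈ -2.6611e-5 + 1.9333*I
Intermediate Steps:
x(T) = sqrt(-261 + T)
f = -8820 (f = -210*42 = -8820)
(80932/344818 + 473788/x(-511))/f = (80932/344818 + 473788/(sqrt(-261 - 511)))/(-8820) = (80932*(1/344818) + 473788/(sqrt(-772)))*(-1/8820) = (40466/172409 + 473788/((2*I*sqrt(193))))*(-1/8820) = (40466/172409 + 473788*(-I*sqrt(193)/386))*(-1/8820) = (40466/172409 - 236894*I*sqrt(193)/193)*(-1/8820) = -20233/760323690 + 16921*I*sqrt(193)/121590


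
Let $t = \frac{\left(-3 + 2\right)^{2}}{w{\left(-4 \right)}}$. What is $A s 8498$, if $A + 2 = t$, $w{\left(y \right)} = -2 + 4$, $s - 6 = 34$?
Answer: $-509880$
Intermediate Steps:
$s = 40$ ($s = 6 + 34 = 40$)
$w{\left(y \right)} = 2$
$t = \frac{1}{2}$ ($t = \frac{\left(-3 + 2\right)^{2}}{2} = \left(-1\right)^{2} \cdot \frac{1}{2} = 1 \cdot \frac{1}{2} = \frac{1}{2} \approx 0.5$)
$A = - \frac{3}{2}$ ($A = -2 + \frac{1}{2} = - \frac{3}{2} \approx -1.5$)
$A s 8498 = - \frac{3 \cdot 40 \cdot 8498}{2} = \left(- \frac{3}{2}\right) 339920 = -509880$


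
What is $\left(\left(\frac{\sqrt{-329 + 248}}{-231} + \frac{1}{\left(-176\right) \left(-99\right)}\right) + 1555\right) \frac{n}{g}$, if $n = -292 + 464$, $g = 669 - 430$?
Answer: $\frac{1165055803}{1041084} - \frac{516 i}{18403} \approx 1119.1 - 0.028039 i$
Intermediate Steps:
$g = 239$ ($g = 669 - 430 = 239$)
$n = 172$
$\left(\left(\frac{\sqrt{-329 + 248}}{-231} + \frac{1}{\left(-176\right) \left(-99\right)}\right) + 1555\right) \frac{n}{g} = \left(\left(\frac{\sqrt{-329 + 248}}{-231} + \frac{1}{\left(-176\right) \left(-99\right)}\right) + 1555\right) \frac{172}{239} = \left(\left(\sqrt{-81} \left(- \frac{1}{231}\right) - - \frac{1}{17424}\right) + 1555\right) 172 \cdot \frac{1}{239} = \left(\left(9 i \left(- \frac{1}{231}\right) + \frac{1}{17424}\right) + 1555\right) \frac{172}{239} = \left(\left(- \frac{3 i}{77} + \frac{1}{17424}\right) + 1555\right) \frac{172}{239} = \left(\left(\frac{1}{17424} - \frac{3 i}{77}\right) + 1555\right) \frac{172}{239} = \left(\frac{27094321}{17424} - \frac{3 i}{77}\right) \frac{172}{239} = \frac{1165055803}{1041084} - \frac{516 i}{18403}$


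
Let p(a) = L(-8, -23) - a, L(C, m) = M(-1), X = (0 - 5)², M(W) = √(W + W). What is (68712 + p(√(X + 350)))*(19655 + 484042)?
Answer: 34610028264 - 2518485*√15 + 503697*I*√2 ≈ 3.46e+10 + 7.1234e+5*I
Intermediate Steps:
M(W) = √2*√W (M(W) = √(2*W) = √2*√W)
X = 25 (X = (-5)² = 25)
L(C, m) = I*√2 (L(C, m) = √2*√(-1) = √2*I = I*√2)
p(a) = -a + I*√2 (p(a) = I*√2 - a = -a + I*√2)
(68712 + p(√(X + 350)))*(19655 + 484042) = (68712 + (-√(25 + 350) + I*√2))*(19655 + 484042) = (68712 + (-√375 + I*√2))*503697 = (68712 + (-5*√15 + I*√2))*503697 = (68712 - 5*√15 + I*√2)*503697 = 34610028264 - 2518485*√15 + 503697*I*√2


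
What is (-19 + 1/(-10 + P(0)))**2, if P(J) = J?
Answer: 36481/100 ≈ 364.81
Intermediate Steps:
(-19 + 1/(-10 + P(0)))**2 = (-19 + 1/(-10 + 0))**2 = (-19 + 1/(-10))**2 = (-19 - 1/10)**2 = (-191/10)**2 = 36481/100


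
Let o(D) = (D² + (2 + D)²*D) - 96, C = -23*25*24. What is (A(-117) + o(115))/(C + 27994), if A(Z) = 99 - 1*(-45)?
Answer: 793754/7097 ≈ 111.84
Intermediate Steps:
C = -13800 (C = -575*24 = -13800)
A(Z) = 144 (A(Z) = 99 + 45 = 144)
o(D) = -96 + D² + D*(2 + D)² (o(D) = (D² + D*(2 + D)²) - 96 = -96 + D² + D*(2 + D)²)
(A(-117) + o(115))/(C + 27994) = (144 + (-96 + 115² + 115*(2 + 115)²))/(-13800 + 27994) = (144 + (-96 + 13225 + 115*117²))/14194 = (144 + (-96 + 13225 + 115*13689))*(1/14194) = (144 + (-96 + 13225 + 1574235))*(1/14194) = (144 + 1587364)*(1/14194) = 1587508*(1/14194) = 793754/7097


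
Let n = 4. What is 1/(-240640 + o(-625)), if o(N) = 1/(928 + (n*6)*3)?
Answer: -1000/240639999 ≈ -4.1556e-6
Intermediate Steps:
o(N) = 1/1000 (o(N) = 1/(928 + (4*6)*3) = 1/(928 + 24*3) = 1/(928 + 72) = 1/1000)
1/(-240640 + o(-625)) = 1/(-240640 + 1/1000) = 1/(-240639999/1000) = -1000/240639999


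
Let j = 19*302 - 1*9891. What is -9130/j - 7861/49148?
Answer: 416074507/204111644 ≈ 2.0385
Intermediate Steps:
j = -4153 (j = 5738 - 9891 = -4153)
-9130/j - 7861/49148 = -9130/(-4153) - 7861/49148 = -9130*(-1/4153) - 7861*1/49148 = 9130/4153 - 7861/49148 = 416074507/204111644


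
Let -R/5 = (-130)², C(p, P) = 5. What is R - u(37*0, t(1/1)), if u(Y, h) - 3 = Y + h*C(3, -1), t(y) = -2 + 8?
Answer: -84533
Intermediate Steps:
t(y) = 6
u(Y, h) = 3 + Y + 5*h (u(Y, h) = 3 + (Y + h*5) = 3 + (Y + 5*h) = 3 + Y + 5*h)
R = -84500 (R = -5*(-130)² = -5*16900 = -84500)
R - u(37*0, t(1/1)) = -84500 - (3 + 37*0 + 5*6) = -84500 - (3 + 0 + 30) = -84500 - 1*33 = -84500 - 33 = -84533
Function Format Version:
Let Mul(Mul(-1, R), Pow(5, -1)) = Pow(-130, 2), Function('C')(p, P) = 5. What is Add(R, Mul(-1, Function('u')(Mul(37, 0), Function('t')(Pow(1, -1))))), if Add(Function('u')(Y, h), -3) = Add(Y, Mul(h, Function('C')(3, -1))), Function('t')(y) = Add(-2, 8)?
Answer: -84533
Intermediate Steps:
Function('t')(y) = 6
Function('u')(Y, h) = Add(3, Y, Mul(5, h)) (Function('u')(Y, h) = Add(3, Add(Y, Mul(h, 5))) = Add(3, Add(Y, Mul(5, h))) = Add(3, Y, Mul(5, h)))
R = -84500 (R = Mul(-5, Pow(-130, 2)) = Mul(-5, 16900) = -84500)
Add(R, Mul(-1, Function('u')(Mul(37, 0), Function('t')(Pow(1, -1))))) = Add(-84500, Mul(-1, Add(3, Mul(37, 0), Mul(5, 6)))) = Add(-84500, Mul(-1, Add(3, 0, 30))) = Add(-84500, Mul(-1, 33)) = Add(-84500, -33) = -84533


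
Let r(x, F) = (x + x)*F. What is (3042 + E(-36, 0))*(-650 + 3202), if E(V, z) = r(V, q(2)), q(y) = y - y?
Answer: 7763184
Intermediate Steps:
q(y) = 0
r(x, F) = 2*F*x (r(x, F) = (2*x)*F = 2*F*x)
E(V, z) = 0 (E(V, z) = 2*0*V = 0)
(3042 + E(-36, 0))*(-650 + 3202) = (3042 + 0)*(-650 + 3202) = 3042*2552 = 7763184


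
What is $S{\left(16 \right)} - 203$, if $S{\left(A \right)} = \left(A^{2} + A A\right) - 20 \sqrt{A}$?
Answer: $229$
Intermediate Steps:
$S{\left(A \right)} = - 20 \sqrt{A} + 2 A^{2}$ ($S{\left(A \right)} = \left(A^{2} + A^{2}\right) - 20 \sqrt{A} = 2 A^{2} - 20 \sqrt{A} = - 20 \sqrt{A} + 2 A^{2}$)
$S{\left(16 \right)} - 203 = \left(- 20 \sqrt{16} + 2 \cdot 16^{2}\right) - 203 = \left(\left(-20\right) 4 + 2 \cdot 256\right) - 203 = \left(-80 + 512\right) - 203 = 432 - 203 = 229$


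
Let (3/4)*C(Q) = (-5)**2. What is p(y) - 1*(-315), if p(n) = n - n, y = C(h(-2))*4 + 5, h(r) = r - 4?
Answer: 315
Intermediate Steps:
h(r) = -4 + r
C(Q) = 100/3 (C(Q) = (4/3)*(-5)**2 = (4/3)*25 = 100/3)
y = 415/3 (y = (100/3)*4 + 5 = 400/3 + 5 = 415/3 ≈ 138.33)
p(n) = 0
p(y) - 1*(-315) = 0 - 1*(-315) = 0 + 315 = 315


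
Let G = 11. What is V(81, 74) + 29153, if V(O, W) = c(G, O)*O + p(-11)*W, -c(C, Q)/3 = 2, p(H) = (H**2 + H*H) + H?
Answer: 45761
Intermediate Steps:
p(H) = H + 2*H**2 (p(H) = (H**2 + H**2) + H = 2*H**2 + H = H + 2*H**2)
c(C, Q) = -6 (c(C, Q) = -3*2 = -6)
V(O, W) = -6*O + 231*W (V(O, W) = -6*O + (-11*(1 + 2*(-11)))*W = -6*O + (-11*(1 - 22))*W = -6*O + (-11*(-21))*W = -6*O + 231*W)
V(81, 74) + 29153 = (-6*81 + 231*74) + 29153 = (-486 + 17094) + 29153 = 16608 + 29153 = 45761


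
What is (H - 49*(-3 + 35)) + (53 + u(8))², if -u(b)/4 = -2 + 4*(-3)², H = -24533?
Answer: -19212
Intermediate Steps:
u(b) = -136 (u(b) = -4*(-2 + 4*(-3)²) = -4*(-2 + 4*9) = -4*(-2 + 36) = -4*34 = -136)
(H - 49*(-3 + 35)) + (53 + u(8))² = (-24533 - 49*(-3 + 35)) + (53 - 136)² = (-24533 - 49*32) + (-83)² = (-24533 - 1568) + 6889 = -26101 + 6889 = -19212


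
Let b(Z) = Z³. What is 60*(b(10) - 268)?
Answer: 43920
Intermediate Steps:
60*(b(10) - 268) = 60*(10³ - 268) = 60*(1000 - 268) = 60*732 = 43920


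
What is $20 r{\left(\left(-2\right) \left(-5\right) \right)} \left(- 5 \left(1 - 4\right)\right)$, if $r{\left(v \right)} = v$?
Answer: $3000$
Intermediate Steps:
$20 r{\left(\left(-2\right) \left(-5\right) \right)} \left(- 5 \left(1 - 4\right)\right) = 20 \left(\left(-2\right) \left(-5\right)\right) \left(- 5 \left(1 - 4\right)\right) = 20 \cdot 10 \left(\left(-5\right) \left(-3\right)\right) = 200 \cdot 15 = 3000$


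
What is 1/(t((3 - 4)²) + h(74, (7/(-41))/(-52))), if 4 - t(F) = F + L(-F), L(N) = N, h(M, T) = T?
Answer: 2132/8535 ≈ 0.24979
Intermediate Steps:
t(F) = 4 (t(F) = 4 - (F - F) = 4 - 1*0 = 4 + 0 = 4)
1/(t((3 - 4)²) + h(74, (7/(-41))/(-52))) = 1/(4 + (7/(-41))/(-52)) = 1/(4 + (7*(-1/41))*(-1/52)) = 1/(4 - 7/41*(-1/52)) = 1/(4 + 7/2132) = 1/(8535/2132) = 2132/8535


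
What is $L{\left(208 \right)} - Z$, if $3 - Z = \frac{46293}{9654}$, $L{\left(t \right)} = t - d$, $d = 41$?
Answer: $\frac{543183}{3218} \approx 168.8$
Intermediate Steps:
$L{\left(t \right)} = -41 + t$ ($L{\left(t \right)} = t - 41 = -41 + t$)
$Z = - \frac{5777}{3218}$ ($Z = 3 - \frac{46293}{9654} = 3 - 46293 \cdot \frac{1}{9654} = 3 - \frac{15431}{3218} = - \frac{5777}{3218} \approx -1.7952$)
$L{\left(208 \right)} - Z = \left(-41 + 208\right) - - \frac{5777}{3218} = 167 + \frac{5777}{3218} = \frac{543183}{3218}$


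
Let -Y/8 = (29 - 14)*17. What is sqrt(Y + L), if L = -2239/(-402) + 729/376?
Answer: I*sqrt(2902261597626)/37788 ≈ 45.083*I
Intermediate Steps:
Y = -2040 (Y = -8*(29 - 14)*17 = -120*17 = -8*255 = -2040)
L = 567461/75576 (L = -2239*(-1/402) + 729*(1/376) = 2239/402 + 729/376 = 567461/75576 ≈ 7.5085)
sqrt(Y + L) = sqrt(-2040 + 567461/75576) = sqrt(-153607579/75576) = I*sqrt(2902261597626)/37788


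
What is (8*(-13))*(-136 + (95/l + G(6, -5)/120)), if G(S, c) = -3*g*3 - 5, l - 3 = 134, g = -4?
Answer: 28862509/2055 ≈ 14045.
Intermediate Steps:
l = 137 (l = 3 + 134 = 137)
G(S, c) = 31 (G(S, c) = -3*(-4)*3 - 5 = 12*3 - 5 = 36 - 5 = 31)
(8*(-13))*(-136 + (95/l + G(6, -5)/120)) = (8*(-13))*(-136 + (95/137 + 31/120)) = -104*(-136 + (95*(1/137) + 31*(1/120))) = -104*(-136 + (95/137 + 31/120)) = -104*(-136 + 15647/16440) = -104*(-2220193/16440) = 28862509/2055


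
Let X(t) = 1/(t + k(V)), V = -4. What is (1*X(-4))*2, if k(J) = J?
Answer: -¼ ≈ -0.25000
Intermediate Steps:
X(t) = 1/(-4 + t) (X(t) = 1/(t - 4) = 1/(-4 + t))
(1*X(-4))*2 = (1/(-4 - 4))*2 = (1/(-8))*2 = (1*(-⅛))*2 = -⅛*2 = -¼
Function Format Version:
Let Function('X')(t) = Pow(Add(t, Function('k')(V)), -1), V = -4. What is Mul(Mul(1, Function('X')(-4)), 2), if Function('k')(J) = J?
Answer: Rational(-1, 4) ≈ -0.25000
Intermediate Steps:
Function('X')(t) = Pow(Add(-4, t), -1) (Function('X')(t) = Pow(Add(t, -4), -1) = Pow(Add(-4, t), -1))
Mul(Mul(1, Function('X')(-4)), 2) = Mul(Mul(1, Pow(Add(-4, -4), -1)), 2) = Mul(Mul(1, Pow(-8, -1)), 2) = Mul(Mul(1, Rational(-1, 8)), 2) = Mul(Rational(-1, 8), 2) = Rational(-1, 4)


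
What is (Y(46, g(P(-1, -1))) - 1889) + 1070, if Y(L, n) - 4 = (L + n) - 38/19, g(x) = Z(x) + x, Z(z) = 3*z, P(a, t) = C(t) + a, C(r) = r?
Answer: -779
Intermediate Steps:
P(a, t) = a + t (P(a, t) = t + a = a + t)
g(x) = 4*x (g(x) = 3*x + x = 4*x)
Y(L, n) = 2 + L + n (Y(L, n) = 4 + ((L + n) - 38/19) = 4 + ((L + n) - 38*1/19) = 4 + ((L + n) - 2) = 4 + (-2 + L + n) = 2 + L + n)
(Y(46, g(P(-1, -1))) - 1889) + 1070 = ((2 + 46 + 4*(-1 - 1)) - 1889) + 1070 = ((2 + 46 + 4*(-2)) - 1889) + 1070 = ((2 + 46 - 8) - 1889) + 1070 = (40 - 1889) + 1070 = -1849 + 1070 = -779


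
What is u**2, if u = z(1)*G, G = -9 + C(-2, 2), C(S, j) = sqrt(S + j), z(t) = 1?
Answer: 81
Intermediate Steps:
G = -9 (G = -9 + sqrt(-2 + 2) = -9 + sqrt(0) = -9 + 0 = -9)
u = -9 (u = 1*(-9) = -9)
u**2 = (-9)**2 = 81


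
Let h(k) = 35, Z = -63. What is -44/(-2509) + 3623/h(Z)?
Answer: 9091647/87815 ≈ 103.53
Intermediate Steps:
-44/(-2509) + 3623/h(Z) = -44/(-2509) + 3623/35 = -44*(-1/2509) + 3623*(1/35) = 44/2509 + 3623/35 = 9091647/87815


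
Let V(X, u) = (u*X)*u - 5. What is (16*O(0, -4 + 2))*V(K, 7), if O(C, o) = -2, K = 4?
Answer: -6112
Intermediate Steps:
V(X, u) = -5 + X*u² (V(X, u) = (X*u)*u - 5 = X*u² - 5 = -5 + X*u²)
(16*O(0, -4 + 2))*V(K, 7) = (16*(-2))*(-5 + 4*7²) = -32*(-5 + 4*49) = -32*(-5 + 196) = -32*191 = -6112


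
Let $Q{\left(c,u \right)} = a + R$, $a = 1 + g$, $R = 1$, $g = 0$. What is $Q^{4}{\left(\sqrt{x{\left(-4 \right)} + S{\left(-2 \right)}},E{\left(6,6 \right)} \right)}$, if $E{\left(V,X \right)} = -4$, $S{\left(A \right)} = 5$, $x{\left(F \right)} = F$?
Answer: $16$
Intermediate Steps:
$a = 1$ ($a = 1 + 0 = 1$)
$Q{\left(c,u \right)} = 2$ ($Q{\left(c,u \right)} = 1 + 1 = 2$)
$Q^{4}{\left(\sqrt{x{\left(-4 \right)} + S{\left(-2 \right)}},E{\left(6,6 \right)} \right)} = 2^{4} = 16$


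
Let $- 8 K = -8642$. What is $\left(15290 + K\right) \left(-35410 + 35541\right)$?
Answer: $\frac{8578011}{4} \approx 2.1445 \cdot 10^{6}$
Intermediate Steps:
$K = \frac{4321}{4}$ ($K = \left(- \frac{1}{8}\right) \left(-8642\right) = \frac{4321}{4} \approx 1080.3$)
$\left(15290 + K\right) \left(-35410 + 35541\right) = \left(15290 + \frac{4321}{4}\right) \left(-35410 + 35541\right) = \frac{65481}{4} \cdot 131 = \frac{8578011}{4}$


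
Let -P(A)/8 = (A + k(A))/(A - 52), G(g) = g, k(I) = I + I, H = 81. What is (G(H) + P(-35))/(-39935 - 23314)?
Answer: -2069/1834221 ≈ -0.0011280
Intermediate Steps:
k(I) = 2*I
P(A) = -24*A/(-52 + A) (P(A) = -8*(A + 2*A)/(A - 52) = -8*3*A/(-52 + A) = -24*A/(-52 + A))
(G(H) + P(-35))/(-39935 - 23314) = (81 - 24*(-35)/(-52 - 35))/(-39935 - 23314) = (81 - 24*(-35)/(-87))/(-63249) = (81 - 24*(-35)*(-1/87))*(-1/63249) = (81 - 280/29)*(-1/63249) = (2069/29)*(-1/63249) = -2069/1834221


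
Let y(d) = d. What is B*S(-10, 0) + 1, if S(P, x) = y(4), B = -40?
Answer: -159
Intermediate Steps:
S(P, x) = 4
B*S(-10, 0) + 1 = -40*4 + 1 = -160 + 1 = -159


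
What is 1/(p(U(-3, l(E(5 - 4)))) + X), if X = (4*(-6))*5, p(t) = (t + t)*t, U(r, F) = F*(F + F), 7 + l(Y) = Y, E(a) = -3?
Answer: 1/79880 ≈ 1.2519e-5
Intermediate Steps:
l(Y) = -7 + Y
U(r, F) = 2*F² (U(r, F) = F*(2*F) = 2*F²)
p(t) = 2*t² (p(t) = (2*t)*t = 2*t²)
X = -120 (X = -24*5 = -120)
1/(p(U(-3, l(E(5 - 4)))) + X) = 1/(2*(2*(-7 - 3)²)² - 120) = 1/(2*(2*(-10)²)² - 120) = 1/(2*(2*100)² - 120) = 1/(2*200² - 120) = 1/(2*40000 - 120) = 1/(80000 - 120) = 1/79880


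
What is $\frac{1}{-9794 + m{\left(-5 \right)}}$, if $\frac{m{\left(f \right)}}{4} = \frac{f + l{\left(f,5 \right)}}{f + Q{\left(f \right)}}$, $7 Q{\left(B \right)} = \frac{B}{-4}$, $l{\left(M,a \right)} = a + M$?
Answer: $- \frac{27}{264326} \approx -0.00010215$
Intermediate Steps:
$l{\left(M,a \right)} = M + a$
$Q{\left(B \right)} = - \frac{B}{28}$ ($Q{\left(B \right)} = \frac{B \frac{1}{-4}}{7} = \frac{B \left(- \frac{1}{4}\right)}{7} = \frac{\left(- \frac{1}{4}\right) B}{7} = - \frac{B}{28}$)
$m{\left(f \right)} = \frac{112 \left(5 + 2 f\right)}{27 f}$ ($m{\left(f \right)} = 4 \frac{f + \left(f + 5\right)}{f - \frac{f}{28}} = 4 \frac{f + \left(5 + f\right)}{\frac{27}{28} f} = 4 \left(5 + 2 f\right) \frac{28}{27 f} = 4 \frac{28 \left(5 + 2 f\right)}{27 f} = \frac{112 \left(5 + 2 f\right)}{27 f}$)
$\frac{1}{-9794 + m{\left(-5 \right)}} = \frac{1}{-9794 + \frac{112 \left(5 + 2 \left(-5\right)\right)}{27 \left(-5\right)}} = \frac{1}{-9794 + \frac{112}{27} \left(- \frac{1}{5}\right) \left(5 - 10\right)} = \frac{1}{-9794 + \frac{112}{27} \left(- \frac{1}{5}\right) \left(-5\right)} = \frac{1}{-9794 + \frac{112}{27}} = \frac{1}{- \frac{264326}{27}} = - \frac{27}{264326}$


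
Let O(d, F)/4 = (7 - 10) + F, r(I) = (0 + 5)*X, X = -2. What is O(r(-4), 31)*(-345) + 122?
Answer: -38518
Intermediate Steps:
r(I) = -10 (r(I) = (0 + 5)*(-2) = 5*(-2) = -10)
O(d, F) = -12 + 4*F (O(d, F) = 4*((7 - 10) + F) = 4*(-3 + F) = -12 + 4*F)
O(r(-4), 31)*(-345) + 122 = (-12 + 4*31)*(-345) + 122 = (-12 + 124)*(-345) + 122 = 112*(-345) + 122 = -38640 + 122 = -38518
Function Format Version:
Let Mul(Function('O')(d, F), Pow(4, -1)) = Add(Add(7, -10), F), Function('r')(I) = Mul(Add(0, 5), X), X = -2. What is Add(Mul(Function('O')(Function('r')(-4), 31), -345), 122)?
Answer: -38518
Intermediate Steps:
Function('r')(I) = -10 (Function('r')(I) = Mul(Add(0, 5), -2) = Mul(5, -2) = -10)
Function('O')(d, F) = Add(-12, Mul(4, F)) (Function('O')(d, F) = Mul(4, Add(Add(7, -10), F)) = Mul(4, Add(-3, F)) = Add(-12, Mul(4, F)))
Add(Mul(Function('O')(Function('r')(-4), 31), -345), 122) = Add(Mul(Add(-12, Mul(4, 31)), -345), 122) = Add(Mul(Add(-12, 124), -345), 122) = Add(Mul(112, -345), 122) = Add(-38640, 122) = -38518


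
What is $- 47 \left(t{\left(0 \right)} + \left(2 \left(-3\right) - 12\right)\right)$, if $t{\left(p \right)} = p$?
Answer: $846$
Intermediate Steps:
$- 47 \left(t{\left(0 \right)} + \left(2 \left(-3\right) - 12\right)\right) = - 47 \left(0 + \left(2 \left(-3\right) - 12\right)\right) = - 47 \left(0 - 18\right) = \left(-47\right) \left(-18\right) = 846$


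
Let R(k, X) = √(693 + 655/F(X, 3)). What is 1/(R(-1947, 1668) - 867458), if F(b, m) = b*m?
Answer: -4340759832/3765426838878629 - 6*√482111353/3765426838878629 ≈ -1.1528e-6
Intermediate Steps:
R(k, X) = √(693 + 655/(3*X)) (R(k, X) = √(693 + 655/((X*3))) = √(693 + 655/((3*X))) = √(693 + 655*(1/(3*X))) = √(693 + 655/(3*X)))
1/(R(-1947, 1668) - 867458) = 1/(√(6237 + 1965/1668)/3 - 867458) = 1/(√(6237 + 1965*(1/1668))/3 - 867458) = 1/(√(6237 + 655/556)/3 - 867458) = 1/(√(3468427/556)/3 - 867458) = 1/((√482111353/278)/3 - 867458) = 1/(√482111353/834 - 867458) = 1/(-867458 + √482111353/834)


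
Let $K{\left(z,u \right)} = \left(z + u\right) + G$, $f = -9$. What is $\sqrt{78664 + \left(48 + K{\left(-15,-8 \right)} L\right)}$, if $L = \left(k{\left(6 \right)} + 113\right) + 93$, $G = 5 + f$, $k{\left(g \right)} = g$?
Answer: $2 \sqrt{18247} \approx 270.16$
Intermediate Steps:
$G = -4$ ($G = 5 - 9 = -4$)
$K{\left(z,u \right)} = -4 + u + z$ ($K{\left(z,u \right)} = \left(z + u\right) - 4 = \left(u + z\right) - 4 = -4 + u + z$)
$L = 212$ ($L = \left(6 + 113\right) + 93 = 119 + 93 = 212$)
$\sqrt{78664 + \left(48 + K{\left(-15,-8 \right)} L\right)} = \sqrt{78664 + \left(48 + \left(-4 - 8 - 15\right) 212\right)} = \sqrt{78664 + \left(48 - 5724\right)} = \sqrt{78664 - 5676} = \sqrt{72988} = 2 \sqrt{18247}$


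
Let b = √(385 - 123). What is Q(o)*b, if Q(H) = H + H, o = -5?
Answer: -10*√262 ≈ -161.86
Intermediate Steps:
Q(H) = 2*H
b = √262 ≈ 16.186
Q(o)*b = (2*(-5))*√262 = -10*√262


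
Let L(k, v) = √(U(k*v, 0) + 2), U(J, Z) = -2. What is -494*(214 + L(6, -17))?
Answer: -105716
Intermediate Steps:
L(k, v) = 0 (L(k, v) = √(-2 + 2) = √0 = 0)
-494*(214 + L(6, -17)) = -494*(214 + 0) = -494*214 = -105716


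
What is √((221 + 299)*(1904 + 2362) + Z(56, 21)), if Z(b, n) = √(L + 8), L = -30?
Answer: √(2218320 + I*√22) ≈ 1489.4 + 0.e-3*I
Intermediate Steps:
Z(b, n) = I*√22 (Z(b, n) = √(-30 + 8) = √(-22) = I*√22)
√((221 + 299)*(1904 + 2362) + Z(56, 21)) = √((221 + 299)*(1904 + 2362) + I*√22) = √(520*4266 + I*√22) = √(2218320 + I*√22)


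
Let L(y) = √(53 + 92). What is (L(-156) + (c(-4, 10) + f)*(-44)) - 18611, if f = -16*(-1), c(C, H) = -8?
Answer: -18963 + √145 ≈ -18951.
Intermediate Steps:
f = 16
L(y) = √145
(L(-156) + (c(-4, 10) + f)*(-44)) - 18611 = (√145 + (-8 + 16)*(-44)) - 18611 = (√145 + 8*(-44)) - 18611 = (√145 - 352) - 18611 = (-352 + √145) - 18611 = -18963 + √145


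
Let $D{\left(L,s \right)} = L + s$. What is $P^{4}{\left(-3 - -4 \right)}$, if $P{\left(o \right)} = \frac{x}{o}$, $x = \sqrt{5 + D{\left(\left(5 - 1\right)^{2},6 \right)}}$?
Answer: $729$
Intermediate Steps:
$x = 3 \sqrt{3}$ ($x = \sqrt{5 + \left(\left(5 - 1\right)^{2} + 6\right)} = \sqrt{5 + \left(4^{2} + 6\right)} = \sqrt{5 + \left(16 + 6\right)} = \sqrt{5 + 22} = \sqrt{27} = 3 \sqrt{3} \approx 5.1962$)
$P{\left(o \right)} = \frac{3 \sqrt{3}}{o}$
$P^{4}{\left(-3 - -4 \right)} = \left(\frac{3 \sqrt{3}}{-3 - -4}\right)^{4} = \left(\frac{3 \sqrt{3}}{-3 + 4}\right)^{4} = \left(\frac{3 \sqrt{3}}{1}\right)^{4} = \left(3 \sqrt{3} \cdot 1\right)^{4} = \left(3 \sqrt{3}\right)^{4} = 729$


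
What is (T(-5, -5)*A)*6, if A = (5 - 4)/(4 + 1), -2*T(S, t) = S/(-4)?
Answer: -¾ ≈ -0.75000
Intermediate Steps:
T(S, t) = S/8 (T(S, t) = -S/(2*(-4)) = -S*(-1)/(2*4) = -(-1)*S/8 = S/8)
A = ⅕ (A = 1/5 = 1*(⅕) = ⅕ ≈ 0.20000)
(T(-5, -5)*A)*6 = (((⅛)*(-5))*(⅕))*6 = -5/8*⅕*6 = -⅛*6 = -¾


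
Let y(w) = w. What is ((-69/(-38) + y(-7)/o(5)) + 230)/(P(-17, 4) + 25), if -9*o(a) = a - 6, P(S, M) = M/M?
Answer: 6415/988 ≈ 6.4929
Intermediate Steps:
P(S, M) = 1
o(a) = ⅔ - a/9 (o(a) = -(a - 6)/9 = -(-6 + a)/9 = ⅔ - a/9)
((-69/(-38) + y(-7)/o(5)) + 230)/(P(-17, 4) + 25) = ((-69/(-38) - 7/(⅔ - ⅑*5)) + 230)/(1 + 25) = ((-69*(-1/38) - 7/(⅔ - 5/9)) + 230)/26 = ((69/38 - 7/⅑) + 230)*(1/26) = ((69/38 - 7*9) + 230)*(1/26) = ((69/38 - 63) + 230)*(1/26) = (-2325/38 + 230)*(1/26) = (6415/38)*(1/26) = 6415/988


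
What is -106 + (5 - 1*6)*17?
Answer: -123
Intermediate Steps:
-106 + (5 - 1*6)*17 = -106 + (5 - 6)*17 = -106 - 1*17 = -106 - 17 = -123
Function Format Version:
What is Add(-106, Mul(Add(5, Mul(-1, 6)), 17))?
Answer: -123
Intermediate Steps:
Add(-106, Mul(Add(5, Mul(-1, 6)), 17)) = Add(-106, Mul(Add(5, -6), 17)) = Add(-106, Mul(-1, 17)) = Add(-106, -17) = -123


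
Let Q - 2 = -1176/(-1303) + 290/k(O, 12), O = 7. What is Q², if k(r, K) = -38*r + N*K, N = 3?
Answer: 2420541601/898140961 ≈ 2.6951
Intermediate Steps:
k(r, K) = -38*r + 3*K
Q = 49199/29969 (Q = 2 + (-1176/(-1303) + 290/(-38*7 + 3*12)) = 2 + (-1176*(-1/1303) + 290/(-266 + 36)) = 2 + (1176/1303 + 290/(-230)) = 2 + (1176/1303 + 290*(-1/230)) = 2 + (1176/1303 - 29/23) = 2 - 10739/29969 = 49199/29969 ≈ 1.6417)
Q² = (49199/29969)² = 2420541601/898140961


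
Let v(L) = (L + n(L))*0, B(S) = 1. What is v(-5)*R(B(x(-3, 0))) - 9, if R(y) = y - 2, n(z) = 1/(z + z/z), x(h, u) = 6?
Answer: -9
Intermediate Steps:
n(z) = 1/(1 + z) (n(z) = 1/(z + 1) = 1/(1 + z))
v(L) = 0 (v(L) = (L + 1/(1 + L))*0 = 0)
R(y) = -2 + y
v(-5)*R(B(x(-3, 0))) - 9 = 0*(-2 + 1) - 9 = 0*(-1) - 9 = 0 - 9 = -9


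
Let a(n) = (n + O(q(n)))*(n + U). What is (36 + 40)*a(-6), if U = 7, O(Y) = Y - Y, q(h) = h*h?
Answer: -456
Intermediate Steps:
q(h) = h**2
O(Y) = 0
a(n) = n*(7 + n) (a(n) = (n + 0)*(n + 7) = n*(7 + n))
(36 + 40)*a(-6) = (36 + 40)*(-6*(7 - 6)) = 76*(-6*1) = 76*(-6) = -456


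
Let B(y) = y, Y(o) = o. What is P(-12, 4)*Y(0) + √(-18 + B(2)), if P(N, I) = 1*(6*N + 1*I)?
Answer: 4*I ≈ 4.0*I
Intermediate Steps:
P(N, I) = I + 6*N (P(N, I) = 1*(6*N + I) = 1*(I + 6*N) = I + 6*N)
P(-12, 4)*Y(0) + √(-18 + B(2)) = (4 + 6*(-12))*0 + √(-18 + 2) = (4 - 72)*0 + √(-16) = -68*0 + 4*I = 0 + 4*I = 4*I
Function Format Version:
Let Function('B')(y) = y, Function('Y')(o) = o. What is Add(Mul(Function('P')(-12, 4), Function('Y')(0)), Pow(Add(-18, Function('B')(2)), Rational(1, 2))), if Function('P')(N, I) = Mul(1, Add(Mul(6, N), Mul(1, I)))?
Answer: Mul(4, I) ≈ Mul(4.0000, I)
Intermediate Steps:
Function('P')(N, I) = Add(I, Mul(6, N)) (Function('P')(N, I) = Mul(1, Add(Mul(6, N), I)) = Mul(1, Add(I, Mul(6, N))) = Add(I, Mul(6, N)))
Add(Mul(Function('P')(-12, 4), Function('Y')(0)), Pow(Add(-18, Function('B')(2)), Rational(1, 2))) = Add(Mul(Add(4, Mul(6, -12)), 0), Pow(Add(-18, 2), Rational(1, 2))) = Add(Mul(Add(4, -72), 0), Pow(-16, Rational(1, 2))) = Add(Mul(-68, 0), Mul(4, I)) = Add(0, Mul(4, I)) = Mul(4, I)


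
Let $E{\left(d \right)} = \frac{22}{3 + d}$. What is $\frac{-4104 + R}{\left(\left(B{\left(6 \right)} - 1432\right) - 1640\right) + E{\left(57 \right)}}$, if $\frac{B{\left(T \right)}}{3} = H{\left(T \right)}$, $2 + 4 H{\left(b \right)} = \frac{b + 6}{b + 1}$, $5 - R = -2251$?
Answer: $\frac{24255}{40318} \approx 0.60159$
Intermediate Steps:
$R = 2256$ ($R = 5 - -2251 = 5 + 2251 = 2256$)
$H{\left(b \right)} = - \frac{1}{2} + \frac{6 + b}{4 \left(1 + b\right)}$ ($H{\left(b \right)} = - \frac{1}{2} + \frac{\left(b + 6\right) \frac{1}{b + 1}}{4} = - \frac{1}{2} + \frac{\left(6 + b\right) \frac{1}{1 + b}}{4} = - \frac{1}{2} + \frac{\frac{1}{1 + b} \left(6 + b\right)}{4} = - \frac{1}{2} + \frac{6 + b}{4 \left(1 + b\right)}$)
$B{\left(T \right)} = \frac{3 \left(4 - T\right)}{4 \left(1 + T\right)}$ ($B{\left(T \right)} = 3 \frac{4 - T}{4 \left(1 + T\right)} = \frac{3 \left(4 - T\right)}{4 \left(1 + T\right)}$)
$\frac{-4104 + R}{\left(\left(B{\left(6 \right)} - 1432\right) - 1640\right) + E{\left(57 \right)}} = \frac{-4104 + 2256}{\left(\left(\frac{3 \left(4 - 6\right)}{4 \left(1 + 6\right)} - 1432\right) - 1640\right) + \frac{22}{3 + 57}} = - \frac{1848}{\left(\left(\frac{3 \left(4 - 6\right)}{4 \cdot 7} - 1432\right) - 1640\right) + \frac{22}{60}} = - \frac{1848}{\left(\left(\frac{3}{4} \cdot \frac{1}{7} \left(-2\right) - 1432\right) - 1640\right) + 22 \cdot \frac{1}{60}} = - \frac{1848}{\left(\left(- \frac{3}{14} - 1432\right) - 1640\right) + \frac{11}{30}} = - \frac{1848}{\left(- \frac{20051}{14} - 1640\right) + \frac{11}{30}} = - \frac{1848}{- \frac{43011}{14} + \frac{11}{30}} = - \frac{1848}{- \frac{322544}{105}} = \left(-1848\right) \left(- \frac{105}{322544}\right) = \frac{24255}{40318}$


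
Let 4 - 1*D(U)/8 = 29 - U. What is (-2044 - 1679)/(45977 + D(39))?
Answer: -1241/15363 ≈ -0.080778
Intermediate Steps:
D(U) = -200 + 8*U (D(U) = 32 - 8*(29 - U) = 32 + (-232 + 8*U) = -200 + 8*U)
(-2044 - 1679)/(45977 + D(39)) = (-2044 - 1679)/(45977 + (-200 + 8*39)) = -3723/(45977 + (-200 + 312)) = -3723/(45977 + 112) = -3723/46089 = -3723*1/46089 = -1241/15363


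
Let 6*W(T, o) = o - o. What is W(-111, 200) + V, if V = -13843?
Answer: -13843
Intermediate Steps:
W(T, o) = 0 (W(T, o) = (o - o)/6 = (⅙)*0 = 0)
W(-111, 200) + V = 0 - 13843 = -13843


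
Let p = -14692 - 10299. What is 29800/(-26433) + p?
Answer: -660616903/26433 ≈ -24992.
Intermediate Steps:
p = -24991
29800/(-26433) + p = 29800/(-26433) - 24991 = 29800*(-1/26433) - 24991 = -29800/26433 - 24991 = -660616903/26433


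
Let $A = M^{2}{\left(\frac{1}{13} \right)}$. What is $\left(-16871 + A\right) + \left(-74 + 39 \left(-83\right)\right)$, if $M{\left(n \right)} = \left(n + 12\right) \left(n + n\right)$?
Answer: $- \frac{576319506}{28561} \approx -20179.0$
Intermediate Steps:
$M{\left(n \right)} = 2 n \left(12 + n\right)$ ($M{\left(n \right)} = \left(12 + n\right) 2 n = 2 n \left(12 + n\right)$)
$A = \frac{98596}{28561}$ ($A = \left(\frac{2 \left(12 + \frac{1}{13}\right)}{13}\right)^{2} = \left(2 \cdot \frac{1}{13} \left(12 + \frac{1}{13}\right)\right)^{2} = \left(2 \cdot \frac{1}{13} \cdot \frac{157}{13}\right)^{2} = \left(\frac{314}{169}\right)^{2} = \frac{98596}{28561} \approx 3.4521$)
$\left(-16871 + A\right) + \left(-74 + 39 \left(-83\right)\right) = \left(-16871 + \frac{98596}{28561}\right) + \left(-74 + 39 \left(-83\right)\right) = - \frac{481754035}{28561} - 3311 = - \frac{576319506}{28561}$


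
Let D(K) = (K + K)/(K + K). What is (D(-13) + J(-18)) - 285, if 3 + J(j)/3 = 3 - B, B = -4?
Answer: -272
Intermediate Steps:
J(j) = 12 (J(j) = -9 + 3*(3 - 1*(-4)) = -9 + 3*(3 + 4) = -9 + 3*7 = -9 + 21 = 12)
D(K) = 1 (D(K) = (2*K)/((2*K)) = (2*K)*(1/(2*K)) = 1)
(D(-13) + J(-18)) - 285 = (1 + 12) - 285 = 13 - 285 = -272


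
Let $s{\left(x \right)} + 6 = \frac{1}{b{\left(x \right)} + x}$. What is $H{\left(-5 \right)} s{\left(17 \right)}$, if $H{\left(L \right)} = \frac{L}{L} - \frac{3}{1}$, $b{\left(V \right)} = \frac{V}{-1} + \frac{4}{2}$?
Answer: $11$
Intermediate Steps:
$b{\left(V \right)} = 2 - V$ ($b{\left(V \right)} = V \left(-1\right) + 4 \cdot \frac{1}{2} = - V + 2 = 2 - V$)
$H{\left(L \right)} = -2$ ($H{\left(L \right)} = 1 - 3 = -2$)
$s{\left(x \right)} = - \frac{11}{2}$ ($s{\left(x \right)} = -6 + \frac{1}{\left(2 - x\right) + x} = -6 + \frac{1}{2} = - \frac{11}{2}$)
$H{\left(-5 \right)} s{\left(17 \right)} = \left(-2\right) \left(- \frac{11}{2}\right) = 11$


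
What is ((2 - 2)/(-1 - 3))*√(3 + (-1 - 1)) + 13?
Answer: 13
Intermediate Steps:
((2 - 2)/(-1 - 3))*√(3 + (-1 - 1)) + 13 = (0/(-4))*√(3 - 2) + 13 = (0*(-¼))*√1 + 13 = 0*1 + 13 = 0 + 13 = 13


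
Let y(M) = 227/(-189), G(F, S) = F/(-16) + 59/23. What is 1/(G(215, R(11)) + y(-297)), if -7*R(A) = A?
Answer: -69552/839725 ≈ -0.082827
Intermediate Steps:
R(A) = -A/7
G(F, S) = 59/23 - F/16 (G(F, S) = F*(-1/16) + 59*(1/23) = -F/16 + 59/23 = 59/23 - F/16)
y(M) = -227/189 (y(M) = 227*(-1/189) = -227/189)
1/(G(215, R(11)) + y(-297)) = 1/((59/23 - 1/16*215) - 227/189) = 1/((59/23 - 215/16) - 227/189) = 1/(-4001/368 - 227/189) = 1/(-839725/69552) = -69552/839725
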